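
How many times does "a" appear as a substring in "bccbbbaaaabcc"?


Searching for "a" in "bccbbbaaaabcc"
Scanning each position:
  Position 0: "b" => no
  Position 1: "c" => no
  Position 2: "c" => no
  Position 3: "b" => no
  Position 4: "b" => no
  Position 5: "b" => no
  Position 6: "a" => MATCH
  Position 7: "a" => MATCH
  Position 8: "a" => MATCH
  Position 9: "a" => MATCH
  Position 10: "b" => no
  Position 11: "c" => no
  Position 12: "c" => no
Total occurrences: 4

4


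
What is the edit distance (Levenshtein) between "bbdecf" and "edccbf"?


Computing edit distance: "bbdecf" -> "edccbf"
DP table:
           e    d    c    c    b    f
      0    1    2    3    4    5    6
  b   1    1    2    3    4    4    5
  b   2    2    2    3    4    4    5
  d   3    3    2    3    4    5    5
  e   4    3    3    3    4    5    6
  c   5    4    4    3    3    4    5
  f   6    5    5    4    4    4    4
Edit distance = dp[6][6] = 4

4


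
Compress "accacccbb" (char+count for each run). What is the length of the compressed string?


Input: accacccbb
Runs:
  'a' x 1 => "a1"
  'c' x 2 => "c2"
  'a' x 1 => "a1"
  'c' x 3 => "c3"
  'b' x 2 => "b2"
Compressed: "a1c2a1c3b2"
Compressed length: 10

10


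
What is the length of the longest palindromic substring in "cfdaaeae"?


Input: "cfdaaeae"
Checking substrings for palindromes:
  [4:7] "aea" (len 3) => palindrome
  [5:8] "eae" (len 3) => palindrome
  [3:5] "aa" (len 2) => palindrome
Longest palindromic substring: "aea" with length 3

3


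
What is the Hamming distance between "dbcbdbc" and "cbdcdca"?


Comparing "dbcbdbc" and "cbdcdca" position by position:
  Position 0: 'd' vs 'c' => differ
  Position 1: 'b' vs 'b' => same
  Position 2: 'c' vs 'd' => differ
  Position 3: 'b' vs 'c' => differ
  Position 4: 'd' vs 'd' => same
  Position 5: 'b' vs 'c' => differ
  Position 6: 'c' vs 'a' => differ
Total differences (Hamming distance): 5

5


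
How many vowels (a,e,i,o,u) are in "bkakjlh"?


Input: bkakjlh
Checking each character:
  'b' at position 0: consonant
  'k' at position 1: consonant
  'a' at position 2: vowel (running total: 1)
  'k' at position 3: consonant
  'j' at position 4: consonant
  'l' at position 5: consonant
  'h' at position 6: consonant
Total vowels: 1

1


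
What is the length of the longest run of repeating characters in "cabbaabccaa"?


Input: "cabbaabccaa"
Scanning for longest run:
  Position 1 ('a'): new char, reset run to 1
  Position 2 ('b'): new char, reset run to 1
  Position 3 ('b'): continues run of 'b', length=2
  Position 4 ('a'): new char, reset run to 1
  Position 5 ('a'): continues run of 'a', length=2
  Position 6 ('b'): new char, reset run to 1
  Position 7 ('c'): new char, reset run to 1
  Position 8 ('c'): continues run of 'c', length=2
  Position 9 ('a'): new char, reset run to 1
  Position 10 ('a'): continues run of 'a', length=2
Longest run: 'b' with length 2

2


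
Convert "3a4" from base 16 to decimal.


Input: "3a4" in base 16
Positional expansion:
  Digit '3' (value 3) x 16^2 = 768
  Digit 'a' (value 10) x 16^1 = 160
  Digit '4' (value 4) x 16^0 = 4
Sum = 932

932


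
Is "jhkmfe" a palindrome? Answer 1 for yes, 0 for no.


Input: jhkmfe
Reversed: efmkhj
  Compare pos 0 ('j') with pos 5 ('e'): MISMATCH
  Compare pos 1 ('h') with pos 4 ('f'): MISMATCH
  Compare pos 2 ('k') with pos 3 ('m'): MISMATCH
Result: not a palindrome

0


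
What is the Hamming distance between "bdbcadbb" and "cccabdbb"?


Comparing "bdbcadbb" and "cccabdbb" position by position:
  Position 0: 'b' vs 'c' => differ
  Position 1: 'd' vs 'c' => differ
  Position 2: 'b' vs 'c' => differ
  Position 3: 'c' vs 'a' => differ
  Position 4: 'a' vs 'b' => differ
  Position 5: 'd' vs 'd' => same
  Position 6: 'b' vs 'b' => same
  Position 7: 'b' vs 'b' => same
Total differences (Hamming distance): 5

5


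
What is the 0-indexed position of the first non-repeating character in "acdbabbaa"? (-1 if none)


Input: acdbabbaa
Character frequencies:
  'a': 4
  'b': 3
  'c': 1
  'd': 1
Scanning left to right for freq == 1:
  Position 0 ('a'): freq=4, skip
  Position 1 ('c'): unique! => answer = 1

1


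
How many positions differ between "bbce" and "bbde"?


Comparing "bbce" and "bbde" position by position:
  Position 0: 'b' vs 'b' => same
  Position 1: 'b' vs 'b' => same
  Position 2: 'c' vs 'd' => DIFFER
  Position 3: 'e' vs 'e' => same
Positions that differ: 1

1


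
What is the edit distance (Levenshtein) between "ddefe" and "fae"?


Computing edit distance: "ddefe" -> "fae"
DP table:
           f    a    e
      0    1    2    3
  d   1    1    2    3
  d   2    2    2    3
  e   3    3    3    2
  f   4    3    4    3
  e   5    4    4    4
Edit distance = dp[5][3] = 4

4


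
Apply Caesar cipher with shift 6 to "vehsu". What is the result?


Caesar cipher: shift "vehsu" by 6
  'v' (pos 21) + 6 = pos 1 = 'b'
  'e' (pos 4) + 6 = pos 10 = 'k'
  'h' (pos 7) + 6 = pos 13 = 'n'
  's' (pos 18) + 6 = pos 24 = 'y'
  'u' (pos 20) + 6 = pos 0 = 'a'
Result: bknya

bknya


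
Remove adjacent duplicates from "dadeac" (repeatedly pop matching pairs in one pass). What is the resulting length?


Input: dadeac
Stack-based adjacent duplicate removal:
  Read 'd': push. Stack: d
  Read 'a': push. Stack: da
  Read 'd': push. Stack: dad
  Read 'e': push. Stack: dade
  Read 'a': push. Stack: dadea
  Read 'c': push. Stack: dadeac
Final stack: "dadeac" (length 6)

6


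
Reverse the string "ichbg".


Input: ichbg
Reading characters right to left:
  Position 4: 'g'
  Position 3: 'b'
  Position 2: 'h'
  Position 1: 'c'
  Position 0: 'i'
Reversed: gbhci

gbhci


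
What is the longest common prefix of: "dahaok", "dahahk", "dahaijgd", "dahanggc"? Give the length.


Words: dahaok, dahahk, dahaijgd, dahanggc
  Position 0: all 'd' => match
  Position 1: all 'a' => match
  Position 2: all 'h' => match
  Position 3: all 'a' => match
  Position 4: ('o', 'h', 'i', 'n') => mismatch, stop
LCP = "daha" (length 4)

4


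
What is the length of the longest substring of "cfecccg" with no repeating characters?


Input: "cfecccg"
Sliding window (track last position of each char):
  Position 0 ('c'): window [0,0] length 1 -- new best
  Position 1 ('f'): window [0,1] length 2 -- new best
  Position 2 ('e'): window [0,2] length 3 -- new best
  Position 3 ('c'): repeat (last at 0), move window start to 1
  Position 3 ('c'): window [1,3] length 3
  Position 4 ('c'): repeat (last at 3), move window start to 4
  Position 4 ('c'): window [4,4] length 1
  Position 5 ('c'): repeat (last at 4), move window start to 5
  Position 5 ('c'): window [5,5] length 1
  Position 6 ('g'): window [5,6] length 2
Longest substring with no repeats: "cfe" with length 3

3


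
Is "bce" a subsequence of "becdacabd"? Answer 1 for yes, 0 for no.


Check if "bce" is a subsequence of "becdacabd"
Greedy scan:
  Position 0 ('b'): matches sub[0] = 'b'
  Position 1 ('e'): no match needed
  Position 2 ('c'): matches sub[1] = 'c'
  Position 3 ('d'): no match needed
  Position 4 ('a'): no match needed
  Position 5 ('c'): no match needed
  Position 6 ('a'): no match needed
  Position 7 ('b'): no match needed
  Position 8 ('d'): no match needed
Only matched 2/3 characters => not a subsequence

0


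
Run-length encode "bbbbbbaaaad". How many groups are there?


Input: bbbbbbaaaad
Scanning for consecutive runs:
  Group 1: 'b' x 6 (positions 0-5)
  Group 2: 'a' x 4 (positions 6-9)
  Group 3: 'd' x 1 (positions 10-10)
Total groups: 3

3


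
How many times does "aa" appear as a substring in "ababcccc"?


Searching for "aa" in "ababcccc"
Scanning each position:
  Position 0: "ab" => no
  Position 1: "ba" => no
  Position 2: "ab" => no
  Position 3: "bc" => no
  Position 4: "cc" => no
  Position 5: "cc" => no
  Position 6: "cc" => no
Total occurrences: 0

0


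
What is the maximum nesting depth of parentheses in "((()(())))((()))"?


Input: "((()(())))((()))"
Tracking depth:
  Position 0 '(': depth becomes 1
  Position 1 '(': depth becomes 2
  Position 2 '(': depth becomes 3
  Position 3 ')': depth becomes 2
  Position 4 '(': depth becomes 3
  Position 5 '(': depth becomes 4
  Position 6 ')': depth becomes 3
  Position 7 ')': depth becomes 2
  Position 8 ')': depth becomes 1
  Position 9 ')': depth becomes 0
  Position 10 '(': depth becomes 1
  Position 11 '(': depth becomes 2
  Position 12 '(': depth becomes 3
  Position 13 ')': depth becomes 2
  Position 14 ')': depth becomes 1
  Position 15 ')': depth becomes 0
Maximum depth reached: 4

4


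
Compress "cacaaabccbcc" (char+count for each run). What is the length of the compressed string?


Input: cacaaabccbcc
Runs:
  'c' x 1 => "c1"
  'a' x 1 => "a1"
  'c' x 1 => "c1"
  'a' x 3 => "a3"
  'b' x 1 => "b1"
  'c' x 2 => "c2"
  'b' x 1 => "b1"
  'c' x 2 => "c2"
Compressed: "c1a1c1a3b1c2b1c2"
Compressed length: 16

16


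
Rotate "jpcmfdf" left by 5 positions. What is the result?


Input: "jpcmfdf", rotate left by 5
First 5 characters: "jpcmf"
Remaining characters: "df"
Concatenate remaining + first: "df" + "jpcmf" = "dfjpcmf"

dfjpcmf


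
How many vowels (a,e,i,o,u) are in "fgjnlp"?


Input: fgjnlp
Checking each character:
  'f' at position 0: consonant
  'g' at position 1: consonant
  'j' at position 2: consonant
  'n' at position 3: consonant
  'l' at position 4: consonant
  'p' at position 5: consonant
Total vowels: 0

0


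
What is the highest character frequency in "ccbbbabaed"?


Input: ccbbbabaed
Character counts:
  'a': 2
  'b': 4
  'c': 2
  'd': 1
  'e': 1
Maximum frequency: 4

4


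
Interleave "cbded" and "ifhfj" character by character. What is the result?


Interleaving "cbded" and "ifhfj":
  Position 0: 'c' from first, 'i' from second => "ci"
  Position 1: 'b' from first, 'f' from second => "bf"
  Position 2: 'd' from first, 'h' from second => "dh"
  Position 3: 'e' from first, 'f' from second => "ef"
  Position 4: 'd' from first, 'j' from second => "dj"
Result: cibfdhefdj

cibfdhefdj


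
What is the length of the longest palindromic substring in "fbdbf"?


Input: "fbdbf"
Checking substrings for palindromes:
  [0:5] "fbdbf" (len 5) => palindrome
  [1:4] "bdb" (len 3) => palindrome
Longest palindromic substring: "fbdbf" with length 5

5


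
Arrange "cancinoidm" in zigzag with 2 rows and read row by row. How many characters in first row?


Zigzag "cancinoidm" into 2 rows:
Placing characters:
  'c' => row 0
  'a' => row 1
  'n' => row 0
  'c' => row 1
  'i' => row 0
  'n' => row 1
  'o' => row 0
  'i' => row 1
  'd' => row 0
  'm' => row 1
Rows:
  Row 0: "cniod"
  Row 1: "acnim"
First row length: 5

5


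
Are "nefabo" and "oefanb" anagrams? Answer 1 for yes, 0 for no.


Strings: "nefabo", "oefanb"
Sorted first:  abefno
Sorted second: abefno
Sorted forms match => anagrams

1


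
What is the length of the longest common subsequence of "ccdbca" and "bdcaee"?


LCS of "ccdbca" and "bdcaee"
DP table:
           b    d    c    a    e    e
      0    0    0    0    0    0    0
  c   0    0    0    1    1    1    1
  c   0    0    0    1    1    1    1
  d   0    0    1    1    1    1    1
  b   0    1    1    1    1    1    1
  c   0    1    1    2    2    2    2
  a   0    1    1    2    3    3    3
LCS length = dp[6][6] = 3

3


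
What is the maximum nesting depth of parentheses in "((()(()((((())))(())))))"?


Input: "((()(()((((())))(())))))"
Tracking depth:
  Position 0 '(': depth becomes 1
  Position 1 '(': depth becomes 2
  Position 2 '(': depth becomes 3
  Position 3 ')': depth becomes 2
  Position 4 '(': depth becomes 3
  Position 5 '(': depth becomes 4
  Position 6 ')': depth becomes 3
  Position 7 '(': depth becomes 4
  Position 8 '(': depth becomes 5
  Position 9 '(': depth becomes 6
  Position 10 '(': depth becomes 7
  Position 11 '(': depth becomes 8
  Position 12 ')': depth becomes 7
  Position 13 ')': depth becomes 6
  Position 14 ')': depth becomes 5
  Position 15 ')': depth becomes 4
  Position 16 '(': depth becomes 5
  Position 17 '(': depth becomes 6
  Position 18 ')': depth becomes 5
  Position 19 ')': depth becomes 4
  Position 20 ')': depth becomes 3
  Position 21 ')': depth becomes 2
  Position 22 ')': depth becomes 1
  Position 23 ')': depth becomes 0
Maximum depth reached: 8

8


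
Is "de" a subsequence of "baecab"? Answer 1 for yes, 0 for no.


Check if "de" is a subsequence of "baecab"
Greedy scan:
  Position 0 ('b'): no match needed
  Position 1 ('a'): no match needed
  Position 2 ('e'): no match needed
  Position 3 ('c'): no match needed
  Position 4 ('a'): no match needed
  Position 5 ('b'): no match needed
Only matched 0/2 characters => not a subsequence

0


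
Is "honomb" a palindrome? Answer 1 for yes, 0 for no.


Input: honomb
Reversed: bmonoh
  Compare pos 0 ('h') with pos 5 ('b'): MISMATCH
  Compare pos 1 ('o') with pos 4 ('m'): MISMATCH
  Compare pos 2 ('n') with pos 3 ('o'): MISMATCH
Result: not a palindrome

0


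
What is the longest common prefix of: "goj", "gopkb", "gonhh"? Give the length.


Words: goj, gopkb, gonhh
  Position 0: all 'g' => match
  Position 1: all 'o' => match
  Position 2: ('j', 'p', 'n') => mismatch, stop
LCP = "go" (length 2)

2


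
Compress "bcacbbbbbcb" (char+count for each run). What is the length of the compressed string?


Input: bcacbbbbbcb
Runs:
  'b' x 1 => "b1"
  'c' x 1 => "c1"
  'a' x 1 => "a1"
  'c' x 1 => "c1"
  'b' x 5 => "b5"
  'c' x 1 => "c1"
  'b' x 1 => "b1"
Compressed: "b1c1a1c1b5c1b1"
Compressed length: 14

14


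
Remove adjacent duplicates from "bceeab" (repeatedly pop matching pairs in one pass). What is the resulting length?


Input: bceeab
Stack-based adjacent duplicate removal:
  Read 'b': push. Stack: b
  Read 'c': push. Stack: bc
  Read 'e': push. Stack: bce
  Read 'e': matches stack top 'e' => pop. Stack: bc
  Read 'a': push. Stack: bca
  Read 'b': push. Stack: bcab
Final stack: "bcab" (length 4)

4


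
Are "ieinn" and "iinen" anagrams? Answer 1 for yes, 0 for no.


Strings: "ieinn", "iinen"
Sorted first:  eiinn
Sorted second: eiinn
Sorted forms match => anagrams

1


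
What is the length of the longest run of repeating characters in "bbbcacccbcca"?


Input: "bbbcacccbcca"
Scanning for longest run:
  Position 1 ('b'): continues run of 'b', length=2
  Position 2 ('b'): continues run of 'b', length=3
  Position 3 ('c'): new char, reset run to 1
  Position 4 ('a'): new char, reset run to 1
  Position 5 ('c'): new char, reset run to 1
  Position 6 ('c'): continues run of 'c', length=2
  Position 7 ('c'): continues run of 'c', length=3
  Position 8 ('b'): new char, reset run to 1
  Position 9 ('c'): new char, reset run to 1
  Position 10 ('c'): continues run of 'c', length=2
  Position 11 ('a'): new char, reset run to 1
Longest run: 'b' with length 3

3


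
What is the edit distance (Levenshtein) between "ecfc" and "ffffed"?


Computing edit distance: "ecfc" -> "ffffed"
DP table:
           f    f    f    f    e    d
      0    1    2    3    4    5    6
  e   1    1    2    3    4    4    5
  c   2    2    2    3    4    5    5
  f   3    2    2    2    3    4    5
  c   4    3    3    3    3    4    5
Edit distance = dp[4][6] = 5

5


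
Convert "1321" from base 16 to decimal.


Input: "1321" in base 16
Positional expansion:
  Digit '1' (value 1) x 16^3 = 4096
  Digit '3' (value 3) x 16^2 = 768
  Digit '2' (value 2) x 16^1 = 32
  Digit '1' (value 1) x 16^0 = 1
Sum = 4897

4897


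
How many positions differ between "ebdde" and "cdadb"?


Comparing "ebdde" and "cdadb" position by position:
  Position 0: 'e' vs 'c' => DIFFER
  Position 1: 'b' vs 'd' => DIFFER
  Position 2: 'd' vs 'a' => DIFFER
  Position 3: 'd' vs 'd' => same
  Position 4: 'e' vs 'b' => DIFFER
Positions that differ: 4

4


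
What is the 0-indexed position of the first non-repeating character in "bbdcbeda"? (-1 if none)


Input: bbdcbeda
Character frequencies:
  'a': 1
  'b': 3
  'c': 1
  'd': 2
  'e': 1
Scanning left to right for freq == 1:
  Position 0 ('b'): freq=3, skip
  Position 1 ('b'): freq=3, skip
  Position 2 ('d'): freq=2, skip
  Position 3 ('c'): unique! => answer = 3

3


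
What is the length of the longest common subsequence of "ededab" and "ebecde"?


LCS of "ededab" and "ebecde"
DP table:
           e    b    e    c    d    e
      0    0    0    0    0    0    0
  e   0    1    1    1    1    1    1
  d   0    1    1    1    1    2    2
  e   0    1    1    2    2    2    3
  d   0    1    1    2    2    3    3
  a   0    1    1    2    2    3    3
  b   0    1    2    2    2    3    3
LCS length = dp[6][6] = 3

3


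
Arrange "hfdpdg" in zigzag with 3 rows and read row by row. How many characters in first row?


Zigzag "hfdpdg" into 3 rows:
Placing characters:
  'h' => row 0
  'f' => row 1
  'd' => row 2
  'p' => row 1
  'd' => row 0
  'g' => row 1
Rows:
  Row 0: "hd"
  Row 1: "fpg"
  Row 2: "d"
First row length: 2

2


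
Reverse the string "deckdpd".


Input: deckdpd
Reading characters right to left:
  Position 6: 'd'
  Position 5: 'p'
  Position 4: 'd'
  Position 3: 'k'
  Position 2: 'c'
  Position 1: 'e'
  Position 0: 'd'
Reversed: dpdkced

dpdkced


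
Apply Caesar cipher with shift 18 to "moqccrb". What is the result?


Caesar cipher: shift "moqccrb" by 18
  'm' (pos 12) + 18 = pos 4 = 'e'
  'o' (pos 14) + 18 = pos 6 = 'g'
  'q' (pos 16) + 18 = pos 8 = 'i'
  'c' (pos 2) + 18 = pos 20 = 'u'
  'c' (pos 2) + 18 = pos 20 = 'u'
  'r' (pos 17) + 18 = pos 9 = 'j'
  'b' (pos 1) + 18 = pos 19 = 't'
Result: egiuujt

egiuujt


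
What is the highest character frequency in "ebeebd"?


Input: ebeebd
Character counts:
  'b': 2
  'd': 1
  'e': 3
Maximum frequency: 3

3


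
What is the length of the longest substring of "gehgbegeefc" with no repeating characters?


Input: "gehgbegeefc"
Sliding window (track last position of each char):
  Position 0 ('g'): window [0,0] length 1 -- new best
  Position 1 ('e'): window [0,1] length 2 -- new best
  Position 2 ('h'): window [0,2] length 3 -- new best
  Position 3 ('g'): repeat (last at 0), move window start to 1
  Position 3 ('g'): window [1,3] length 3
  Position 4 ('b'): window [1,4] length 4 -- new best
  Position 5 ('e'): repeat (last at 1), move window start to 2
  Position 5 ('e'): window [2,5] length 4
  Position 6 ('g'): repeat (last at 3), move window start to 4
  Position 6 ('g'): window [4,6] length 3
  Position 7 ('e'): repeat (last at 5), move window start to 6
  Position 7 ('e'): window [6,7] length 2
  Position 8 ('e'): repeat (last at 7), move window start to 8
  Position 8 ('e'): window [8,8] length 1
  Position 9 ('f'): window [8,9] length 2
  Position 10 ('c'): window [8,10] length 3
Longest substring with no repeats: "ehgb" with length 4

4


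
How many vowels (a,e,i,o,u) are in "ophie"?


Input: ophie
Checking each character:
  'o' at position 0: vowel (running total: 1)
  'p' at position 1: consonant
  'h' at position 2: consonant
  'i' at position 3: vowel (running total: 2)
  'e' at position 4: vowel (running total: 3)
Total vowels: 3

3


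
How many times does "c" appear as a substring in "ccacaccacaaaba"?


Searching for "c" in "ccacaccacaaaba"
Scanning each position:
  Position 0: "c" => MATCH
  Position 1: "c" => MATCH
  Position 2: "a" => no
  Position 3: "c" => MATCH
  Position 4: "a" => no
  Position 5: "c" => MATCH
  Position 6: "c" => MATCH
  Position 7: "a" => no
  Position 8: "c" => MATCH
  Position 9: "a" => no
  Position 10: "a" => no
  Position 11: "a" => no
  Position 12: "b" => no
  Position 13: "a" => no
Total occurrences: 6

6


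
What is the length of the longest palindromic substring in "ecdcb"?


Input: "ecdcb"
Checking substrings for palindromes:
  [1:4] "cdc" (len 3) => palindrome
Longest palindromic substring: "cdc" with length 3

3


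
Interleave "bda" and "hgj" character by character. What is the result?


Interleaving "bda" and "hgj":
  Position 0: 'b' from first, 'h' from second => "bh"
  Position 1: 'd' from first, 'g' from second => "dg"
  Position 2: 'a' from first, 'j' from second => "aj"
Result: bhdgaj

bhdgaj


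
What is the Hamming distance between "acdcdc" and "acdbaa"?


Comparing "acdcdc" and "acdbaa" position by position:
  Position 0: 'a' vs 'a' => same
  Position 1: 'c' vs 'c' => same
  Position 2: 'd' vs 'd' => same
  Position 3: 'c' vs 'b' => differ
  Position 4: 'd' vs 'a' => differ
  Position 5: 'c' vs 'a' => differ
Total differences (Hamming distance): 3

3


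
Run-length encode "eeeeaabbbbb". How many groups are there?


Input: eeeeaabbbbb
Scanning for consecutive runs:
  Group 1: 'e' x 4 (positions 0-3)
  Group 2: 'a' x 2 (positions 4-5)
  Group 3: 'b' x 5 (positions 6-10)
Total groups: 3

3


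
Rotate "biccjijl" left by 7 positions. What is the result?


Input: "biccjijl", rotate left by 7
First 7 characters: "biccjij"
Remaining characters: "l"
Concatenate remaining + first: "l" + "biccjij" = "lbiccjij"

lbiccjij


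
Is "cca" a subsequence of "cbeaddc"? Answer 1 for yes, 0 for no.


Check if "cca" is a subsequence of "cbeaddc"
Greedy scan:
  Position 0 ('c'): matches sub[0] = 'c'
  Position 1 ('b'): no match needed
  Position 2 ('e'): no match needed
  Position 3 ('a'): no match needed
  Position 4 ('d'): no match needed
  Position 5 ('d'): no match needed
  Position 6 ('c'): matches sub[1] = 'c'
Only matched 2/3 characters => not a subsequence

0


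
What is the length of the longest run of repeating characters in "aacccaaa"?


Input: "aacccaaa"
Scanning for longest run:
  Position 1 ('a'): continues run of 'a', length=2
  Position 2 ('c'): new char, reset run to 1
  Position 3 ('c'): continues run of 'c', length=2
  Position 4 ('c'): continues run of 'c', length=3
  Position 5 ('a'): new char, reset run to 1
  Position 6 ('a'): continues run of 'a', length=2
  Position 7 ('a'): continues run of 'a', length=3
Longest run: 'c' with length 3

3


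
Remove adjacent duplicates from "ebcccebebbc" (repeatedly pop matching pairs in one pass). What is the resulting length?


Input: ebcccebebbc
Stack-based adjacent duplicate removal:
  Read 'e': push. Stack: e
  Read 'b': push. Stack: eb
  Read 'c': push. Stack: ebc
  Read 'c': matches stack top 'c' => pop. Stack: eb
  Read 'c': push. Stack: ebc
  Read 'e': push. Stack: ebce
  Read 'b': push. Stack: ebceb
  Read 'e': push. Stack: ebcebe
  Read 'b': push. Stack: ebcebeb
  Read 'b': matches stack top 'b' => pop. Stack: ebcebe
  Read 'c': push. Stack: ebcebec
Final stack: "ebcebec" (length 7)

7


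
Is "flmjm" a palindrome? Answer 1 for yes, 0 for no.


Input: flmjm
Reversed: mjmlf
  Compare pos 0 ('f') with pos 4 ('m'): MISMATCH
  Compare pos 1 ('l') with pos 3 ('j'): MISMATCH
Result: not a palindrome

0


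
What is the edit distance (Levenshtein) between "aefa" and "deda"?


Computing edit distance: "aefa" -> "deda"
DP table:
           d    e    d    a
      0    1    2    3    4
  a   1    1    2    3    3
  e   2    2    1    2    3
  f   3    3    2    2    3
  a   4    4    3    3    2
Edit distance = dp[4][4] = 2

2


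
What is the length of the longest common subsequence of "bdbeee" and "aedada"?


LCS of "bdbeee" and "aedada"
DP table:
           a    e    d    a    d    a
      0    0    0    0    0    0    0
  b   0    0    0    0    0    0    0
  d   0    0    0    1    1    1    1
  b   0    0    0    1    1    1    1
  e   0    0    1    1    1    1    1
  e   0    0    1    1    1    1    1
  e   0    0    1    1    1    1    1
LCS length = dp[6][6] = 1

1


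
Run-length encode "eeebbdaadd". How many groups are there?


Input: eeebbdaadd
Scanning for consecutive runs:
  Group 1: 'e' x 3 (positions 0-2)
  Group 2: 'b' x 2 (positions 3-4)
  Group 3: 'd' x 1 (positions 5-5)
  Group 4: 'a' x 2 (positions 6-7)
  Group 5: 'd' x 2 (positions 8-9)
Total groups: 5

5


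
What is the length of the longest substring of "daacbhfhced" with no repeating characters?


Input: "daacbhfhced"
Sliding window (track last position of each char):
  Position 0 ('d'): window [0,0] length 1 -- new best
  Position 1 ('a'): window [0,1] length 2 -- new best
  Position 2 ('a'): repeat (last at 1), move window start to 2
  Position 2 ('a'): window [2,2] length 1
  Position 3 ('c'): window [2,3] length 2
  Position 4 ('b'): window [2,4] length 3 -- new best
  Position 5 ('h'): window [2,5] length 4 -- new best
  Position 6 ('f'): window [2,6] length 5 -- new best
  Position 7 ('h'): repeat (last at 5), move window start to 6
  Position 7 ('h'): window [6,7] length 2
  Position 8 ('c'): window [6,8] length 3
  Position 9 ('e'): window [6,9] length 4
  Position 10 ('d'): window [6,10] length 5
Longest substring with no repeats: "acbhf" with length 5

5


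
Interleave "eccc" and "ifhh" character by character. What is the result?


Interleaving "eccc" and "ifhh":
  Position 0: 'e' from first, 'i' from second => "ei"
  Position 1: 'c' from first, 'f' from second => "cf"
  Position 2: 'c' from first, 'h' from second => "ch"
  Position 3: 'c' from first, 'h' from second => "ch"
Result: eicfchch

eicfchch


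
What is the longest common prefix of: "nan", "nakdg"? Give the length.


Words: nan, nakdg
  Position 0: all 'n' => match
  Position 1: all 'a' => match
  Position 2: ('n', 'k') => mismatch, stop
LCP = "na" (length 2)

2


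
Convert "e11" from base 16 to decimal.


Input: "e11" in base 16
Positional expansion:
  Digit 'e' (value 14) x 16^2 = 3584
  Digit '1' (value 1) x 16^1 = 16
  Digit '1' (value 1) x 16^0 = 1
Sum = 3601

3601


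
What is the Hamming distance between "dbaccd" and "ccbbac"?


Comparing "dbaccd" and "ccbbac" position by position:
  Position 0: 'd' vs 'c' => differ
  Position 1: 'b' vs 'c' => differ
  Position 2: 'a' vs 'b' => differ
  Position 3: 'c' vs 'b' => differ
  Position 4: 'c' vs 'a' => differ
  Position 5: 'd' vs 'c' => differ
Total differences (Hamming distance): 6

6


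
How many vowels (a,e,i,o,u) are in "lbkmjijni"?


Input: lbkmjijni
Checking each character:
  'l' at position 0: consonant
  'b' at position 1: consonant
  'k' at position 2: consonant
  'm' at position 3: consonant
  'j' at position 4: consonant
  'i' at position 5: vowel (running total: 1)
  'j' at position 6: consonant
  'n' at position 7: consonant
  'i' at position 8: vowel (running total: 2)
Total vowels: 2

2


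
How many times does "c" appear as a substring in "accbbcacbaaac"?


Searching for "c" in "accbbcacbaaac"
Scanning each position:
  Position 0: "a" => no
  Position 1: "c" => MATCH
  Position 2: "c" => MATCH
  Position 3: "b" => no
  Position 4: "b" => no
  Position 5: "c" => MATCH
  Position 6: "a" => no
  Position 7: "c" => MATCH
  Position 8: "b" => no
  Position 9: "a" => no
  Position 10: "a" => no
  Position 11: "a" => no
  Position 12: "c" => MATCH
Total occurrences: 5

5


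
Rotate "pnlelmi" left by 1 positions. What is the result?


Input: "pnlelmi", rotate left by 1
First 1 characters: "p"
Remaining characters: "nlelmi"
Concatenate remaining + first: "nlelmi" + "p" = "nlelmip"

nlelmip


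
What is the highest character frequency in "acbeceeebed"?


Input: acbeceeebed
Character counts:
  'a': 1
  'b': 2
  'c': 2
  'd': 1
  'e': 5
Maximum frequency: 5

5


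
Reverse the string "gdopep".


Input: gdopep
Reading characters right to left:
  Position 5: 'p'
  Position 4: 'e'
  Position 3: 'p'
  Position 2: 'o'
  Position 1: 'd'
  Position 0: 'g'
Reversed: pepodg

pepodg


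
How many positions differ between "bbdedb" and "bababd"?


Comparing "bbdedb" and "bababd" position by position:
  Position 0: 'b' vs 'b' => same
  Position 1: 'b' vs 'a' => DIFFER
  Position 2: 'd' vs 'b' => DIFFER
  Position 3: 'e' vs 'a' => DIFFER
  Position 4: 'd' vs 'b' => DIFFER
  Position 5: 'b' vs 'd' => DIFFER
Positions that differ: 5

5


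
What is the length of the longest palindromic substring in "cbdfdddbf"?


Input: "cbdfdddbf"
Checking substrings for palindromes:
  [2:5] "dfd" (len 3) => palindrome
  [4:7] "ddd" (len 3) => palindrome
  [4:6] "dd" (len 2) => palindrome
  [5:7] "dd" (len 2) => palindrome
Longest palindromic substring: "dfd" with length 3

3


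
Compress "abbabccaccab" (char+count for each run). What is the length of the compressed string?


Input: abbabccaccab
Runs:
  'a' x 1 => "a1"
  'b' x 2 => "b2"
  'a' x 1 => "a1"
  'b' x 1 => "b1"
  'c' x 2 => "c2"
  'a' x 1 => "a1"
  'c' x 2 => "c2"
  'a' x 1 => "a1"
  'b' x 1 => "b1"
Compressed: "a1b2a1b1c2a1c2a1b1"
Compressed length: 18

18


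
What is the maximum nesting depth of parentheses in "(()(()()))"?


Input: "(()(()()))"
Tracking depth:
  Position 0 '(': depth becomes 1
  Position 1 '(': depth becomes 2
  Position 2 ')': depth becomes 1
  Position 3 '(': depth becomes 2
  Position 4 '(': depth becomes 3
  Position 5 ')': depth becomes 2
  Position 6 '(': depth becomes 3
  Position 7 ')': depth becomes 2
  Position 8 ')': depth becomes 1
  Position 9 ')': depth becomes 0
Maximum depth reached: 3

3


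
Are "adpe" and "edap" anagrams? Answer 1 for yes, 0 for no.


Strings: "adpe", "edap"
Sorted first:  adep
Sorted second: adep
Sorted forms match => anagrams

1


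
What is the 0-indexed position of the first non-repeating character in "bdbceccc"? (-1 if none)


Input: bdbceccc
Character frequencies:
  'b': 2
  'c': 4
  'd': 1
  'e': 1
Scanning left to right for freq == 1:
  Position 0 ('b'): freq=2, skip
  Position 1 ('d'): unique! => answer = 1

1


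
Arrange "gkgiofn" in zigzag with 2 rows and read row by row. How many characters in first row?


Zigzag "gkgiofn" into 2 rows:
Placing characters:
  'g' => row 0
  'k' => row 1
  'g' => row 0
  'i' => row 1
  'o' => row 0
  'f' => row 1
  'n' => row 0
Rows:
  Row 0: "ggon"
  Row 1: "kif"
First row length: 4

4


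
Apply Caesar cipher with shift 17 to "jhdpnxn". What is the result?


Caesar cipher: shift "jhdpnxn" by 17
  'j' (pos 9) + 17 = pos 0 = 'a'
  'h' (pos 7) + 17 = pos 24 = 'y'
  'd' (pos 3) + 17 = pos 20 = 'u'
  'p' (pos 15) + 17 = pos 6 = 'g'
  'n' (pos 13) + 17 = pos 4 = 'e'
  'x' (pos 23) + 17 = pos 14 = 'o'
  'n' (pos 13) + 17 = pos 4 = 'e'
Result: ayugeoe

ayugeoe


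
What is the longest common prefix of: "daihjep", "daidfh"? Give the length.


Words: daihjep, daidfh
  Position 0: all 'd' => match
  Position 1: all 'a' => match
  Position 2: all 'i' => match
  Position 3: ('h', 'd') => mismatch, stop
LCP = "dai" (length 3)

3


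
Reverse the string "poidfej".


Input: poidfej
Reading characters right to left:
  Position 6: 'j'
  Position 5: 'e'
  Position 4: 'f'
  Position 3: 'd'
  Position 2: 'i'
  Position 1: 'o'
  Position 0: 'p'
Reversed: jefdiop

jefdiop


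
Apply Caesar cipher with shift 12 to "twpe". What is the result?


Caesar cipher: shift "twpe" by 12
  't' (pos 19) + 12 = pos 5 = 'f'
  'w' (pos 22) + 12 = pos 8 = 'i'
  'p' (pos 15) + 12 = pos 1 = 'b'
  'e' (pos 4) + 12 = pos 16 = 'q'
Result: fibq

fibq


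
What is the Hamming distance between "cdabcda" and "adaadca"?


Comparing "cdabcda" and "adaadca" position by position:
  Position 0: 'c' vs 'a' => differ
  Position 1: 'd' vs 'd' => same
  Position 2: 'a' vs 'a' => same
  Position 3: 'b' vs 'a' => differ
  Position 4: 'c' vs 'd' => differ
  Position 5: 'd' vs 'c' => differ
  Position 6: 'a' vs 'a' => same
Total differences (Hamming distance): 4

4


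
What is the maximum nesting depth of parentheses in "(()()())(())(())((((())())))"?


Input: "(()()())(())(())((((())())))"
Tracking depth:
  Position 0 '(': depth becomes 1
  Position 1 '(': depth becomes 2
  Position 2 ')': depth becomes 1
  Position 3 '(': depth becomes 2
  Position 4 ')': depth becomes 1
  Position 5 '(': depth becomes 2
  Position 6 ')': depth becomes 1
  Position 7 ')': depth becomes 0
  Position 8 '(': depth becomes 1
  Position 9 '(': depth becomes 2
  Position 10 ')': depth becomes 1
  Position 11 ')': depth becomes 0
  Position 12 '(': depth becomes 1
  Position 13 '(': depth becomes 2
  Position 14 ')': depth becomes 1
  Position 15 ')': depth becomes 0
  Position 16 '(': depth becomes 1
  Position 17 '(': depth becomes 2
  Position 18 '(': depth becomes 3
  Position 19 '(': depth becomes 4
  Position 20 '(': depth becomes 5
  Position 21 ')': depth becomes 4
  Position 22 ')': depth becomes 3
  Position 23 '(': depth becomes 4
  Position 24 ')': depth becomes 3
  Position 25 ')': depth becomes 2
  Position 26 ')': depth becomes 1
  Position 27 ')': depth becomes 0
Maximum depth reached: 5

5


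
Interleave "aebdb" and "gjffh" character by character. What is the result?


Interleaving "aebdb" and "gjffh":
  Position 0: 'a' from first, 'g' from second => "ag"
  Position 1: 'e' from first, 'j' from second => "ej"
  Position 2: 'b' from first, 'f' from second => "bf"
  Position 3: 'd' from first, 'f' from second => "df"
  Position 4: 'b' from first, 'h' from second => "bh"
Result: agejbfdfbh

agejbfdfbh


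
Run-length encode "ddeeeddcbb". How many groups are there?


Input: ddeeeddcbb
Scanning for consecutive runs:
  Group 1: 'd' x 2 (positions 0-1)
  Group 2: 'e' x 3 (positions 2-4)
  Group 3: 'd' x 2 (positions 5-6)
  Group 4: 'c' x 1 (positions 7-7)
  Group 5: 'b' x 2 (positions 8-9)
Total groups: 5

5


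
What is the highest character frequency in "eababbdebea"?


Input: eababbdebea
Character counts:
  'a': 3
  'b': 4
  'd': 1
  'e': 3
Maximum frequency: 4

4


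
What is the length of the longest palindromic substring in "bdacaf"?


Input: "bdacaf"
Checking substrings for palindromes:
  [2:5] "aca" (len 3) => palindrome
Longest palindromic substring: "aca" with length 3

3


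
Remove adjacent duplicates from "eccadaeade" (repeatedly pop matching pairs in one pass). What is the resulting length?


Input: eccadaeade
Stack-based adjacent duplicate removal:
  Read 'e': push. Stack: e
  Read 'c': push. Stack: ec
  Read 'c': matches stack top 'c' => pop. Stack: e
  Read 'a': push. Stack: ea
  Read 'd': push. Stack: ead
  Read 'a': push. Stack: eada
  Read 'e': push. Stack: eadae
  Read 'a': push. Stack: eadaea
  Read 'd': push. Stack: eadaead
  Read 'e': push. Stack: eadaeade
Final stack: "eadaeade" (length 8)

8


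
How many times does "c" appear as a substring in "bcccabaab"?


Searching for "c" in "bcccabaab"
Scanning each position:
  Position 0: "b" => no
  Position 1: "c" => MATCH
  Position 2: "c" => MATCH
  Position 3: "c" => MATCH
  Position 4: "a" => no
  Position 5: "b" => no
  Position 6: "a" => no
  Position 7: "a" => no
  Position 8: "b" => no
Total occurrences: 3

3


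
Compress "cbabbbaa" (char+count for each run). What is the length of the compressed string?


Input: cbabbbaa
Runs:
  'c' x 1 => "c1"
  'b' x 1 => "b1"
  'a' x 1 => "a1"
  'b' x 3 => "b3"
  'a' x 2 => "a2"
Compressed: "c1b1a1b3a2"
Compressed length: 10

10


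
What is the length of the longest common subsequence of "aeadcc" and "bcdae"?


LCS of "aeadcc" and "bcdae"
DP table:
           b    c    d    a    e
      0    0    0    0    0    0
  a   0    0    0    0    1    1
  e   0    0    0    0    1    2
  a   0    0    0    0    1    2
  d   0    0    0    1    1    2
  c   0    0    1    1    1    2
  c   0    0    1    1    1    2
LCS length = dp[6][5] = 2

2


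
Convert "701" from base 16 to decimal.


Input: "701" in base 16
Positional expansion:
  Digit '7' (value 7) x 16^2 = 1792
  Digit '0' (value 0) x 16^1 = 0
  Digit '1' (value 1) x 16^0 = 1
Sum = 1793

1793


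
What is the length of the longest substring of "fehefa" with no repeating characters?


Input: "fehefa"
Sliding window (track last position of each char):
  Position 0 ('f'): window [0,0] length 1 -- new best
  Position 1 ('e'): window [0,1] length 2 -- new best
  Position 2 ('h'): window [0,2] length 3 -- new best
  Position 3 ('e'): repeat (last at 1), move window start to 2
  Position 3 ('e'): window [2,3] length 2
  Position 4 ('f'): window [2,4] length 3
  Position 5 ('a'): window [2,5] length 4 -- new best
Longest substring with no repeats: "hefa" with length 4

4


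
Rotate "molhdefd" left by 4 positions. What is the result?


Input: "molhdefd", rotate left by 4
First 4 characters: "molh"
Remaining characters: "defd"
Concatenate remaining + first: "defd" + "molh" = "defdmolh"

defdmolh


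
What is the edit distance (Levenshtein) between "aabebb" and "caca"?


Computing edit distance: "aabebb" -> "caca"
DP table:
           c    a    c    a
      0    1    2    3    4
  a   1    1    1    2    3
  a   2    2    1    2    2
  b   3    3    2    2    3
  e   4    4    3    3    3
  b   5    5    4    4    4
  b   6    6    5    5    5
Edit distance = dp[6][4] = 5

5


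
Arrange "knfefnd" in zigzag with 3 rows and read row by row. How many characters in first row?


Zigzag "knfefnd" into 3 rows:
Placing characters:
  'k' => row 0
  'n' => row 1
  'f' => row 2
  'e' => row 1
  'f' => row 0
  'n' => row 1
  'd' => row 2
Rows:
  Row 0: "kf"
  Row 1: "nen"
  Row 2: "fd"
First row length: 2

2


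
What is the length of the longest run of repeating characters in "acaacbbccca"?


Input: "acaacbbccca"
Scanning for longest run:
  Position 1 ('c'): new char, reset run to 1
  Position 2 ('a'): new char, reset run to 1
  Position 3 ('a'): continues run of 'a', length=2
  Position 4 ('c'): new char, reset run to 1
  Position 5 ('b'): new char, reset run to 1
  Position 6 ('b'): continues run of 'b', length=2
  Position 7 ('c'): new char, reset run to 1
  Position 8 ('c'): continues run of 'c', length=2
  Position 9 ('c'): continues run of 'c', length=3
  Position 10 ('a'): new char, reset run to 1
Longest run: 'c' with length 3

3


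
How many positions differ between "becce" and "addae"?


Comparing "becce" and "addae" position by position:
  Position 0: 'b' vs 'a' => DIFFER
  Position 1: 'e' vs 'd' => DIFFER
  Position 2: 'c' vs 'd' => DIFFER
  Position 3: 'c' vs 'a' => DIFFER
  Position 4: 'e' vs 'e' => same
Positions that differ: 4

4


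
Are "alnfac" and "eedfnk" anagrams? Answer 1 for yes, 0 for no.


Strings: "alnfac", "eedfnk"
Sorted first:  aacfln
Sorted second: deefkn
Differ at position 0: 'a' vs 'd' => not anagrams

0


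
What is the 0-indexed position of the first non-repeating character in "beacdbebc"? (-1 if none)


Input: beacdbebc
Character frequencies:
  'a': 1
  'b': 3
  'c': 2
  'd': 1
  'e': 2
Scanning left to right for freq == 1:
  Position 0 ('b'): freq=3, skip
  Position 1 ('e'): freq=2, skip
  Position 2 ('a'): unique! => answer = 2

2


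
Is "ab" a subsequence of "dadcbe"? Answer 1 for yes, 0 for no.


Check if "ab" is a subsequence of "dadcbe"
Greedy scan:
  Position 0 ('d'): no match needed
  Position 1 ('a'): matches sub[0] = 'a'
  Position 2 ('d'): no match needed
  Position 3 ('c'): no match needed
  Position 4 ('b'): matches sub[1] = 'b'
  Position 5 ('e'): no match needed
All 2 characters matched => is a subsequence

1


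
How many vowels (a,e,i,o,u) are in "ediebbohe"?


Input: ediebbohe
Checking each character:
  'e' at position 0: vowel (running total: 1)
  'd' at position 1: consonant
  'i' at position 2: vowel (running total: 2)
  'e' at position 3: vowel (running total: 3)
  'b' at position 4: consonant
  'b' at position 5: consonant
  'o' at position 6: vowel (running total: 4)
  'h' at position 7: consonant
  'e' at position 8: vowel (running total: 5)
Total vowels: 5

5


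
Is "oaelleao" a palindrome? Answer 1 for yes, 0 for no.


Input: oaelleao
Reversed: oaelleao
  Compare pos 0 ('o') with pos 7 ('o'): match
  Compare pos 1 ('a') with pos 6 ('a'): match
  Compare pos 2 ('e') with pos 5 ('e'): match
  Compare pos 3 ('l') with pos 4 ('l'): match
Result: palindrome

1


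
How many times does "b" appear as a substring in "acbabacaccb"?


Searching for "b" in "acbabacaccb"
Scanning each position:
  Position 0: "a" => no
  Position 1: "c" => no
  Position 2: "b" => MATCH
  Position 3: "a" => no
  Position 4: "b" => MATCH
  Position 5: "a" => no
  Position 6: "c" => no
  Position 7: "a" => no
  Position 8: "c" => no
  Position 9: "c" => no
  Position 10: "b" => MATCH
Total occurrences: 3

3
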